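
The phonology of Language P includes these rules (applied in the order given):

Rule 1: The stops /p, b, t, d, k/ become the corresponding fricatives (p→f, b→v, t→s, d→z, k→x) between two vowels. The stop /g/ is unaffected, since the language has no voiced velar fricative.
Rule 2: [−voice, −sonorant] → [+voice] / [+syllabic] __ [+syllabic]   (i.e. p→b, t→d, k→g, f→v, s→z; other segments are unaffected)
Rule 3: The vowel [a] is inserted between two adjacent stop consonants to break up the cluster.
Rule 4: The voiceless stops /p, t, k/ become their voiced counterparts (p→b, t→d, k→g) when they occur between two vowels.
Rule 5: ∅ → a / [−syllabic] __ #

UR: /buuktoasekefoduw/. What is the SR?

Rule 1 (intervocalic spirantization): /k/ is a stop between vowels /e/ and /e/, so it spirantizes to the fricative [x]. /d/ is a stop between vowels /o/ and /u/, so it spirantizes to the fricative [z]. /buuktoasekefoduw/ → buuktoasexefozuw.
Rule 2 (intervocalic voicing): /s/ is a voiceless obstruent between vowels /a/ and /e/, so it voices to [z]. /f/ is a voiceless obstruent between vowels /e/ and /o/, so it voices to [v]. /buuktoasexefozuw/ → buuktoazexevozuw.
Rule 3 (stop-cluster a-epenthesis): /k/ and /t/ form a stop–stop cluster, so [a] is inserted between them. /buuktoazexevozuw/ → buukatoazexevozuw.
Rule 4 (intervocalic voicing): /k/ is a voiceless stop between vowels /u/ and /a/, so it voices to [g]. /t/ is a voiceless stop between vowels /a/ and /o/, so it voices to [d]. /buukatoazexevozuw/ → buugadoazexevozuw.
Rule 5 (final a-epenthesis): the form ends in the consonant /w/, so [a] is inserted word-finally. /buugadoazexevozuw/ → buugadoazexevozuwa.

buugadoazexevozuwa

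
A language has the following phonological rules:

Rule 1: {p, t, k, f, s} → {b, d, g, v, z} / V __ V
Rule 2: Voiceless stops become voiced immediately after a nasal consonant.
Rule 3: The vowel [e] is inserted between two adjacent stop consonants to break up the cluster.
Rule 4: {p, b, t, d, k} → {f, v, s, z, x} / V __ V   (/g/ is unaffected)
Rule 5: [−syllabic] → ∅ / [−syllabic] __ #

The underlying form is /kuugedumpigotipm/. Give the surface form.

kuugezumbigozip

Rule 1 (intervocalic voicing): /t/ is a voiceless obstruent between vowels /o/ and /i/, so it voices to [d]. /kuugedumpigotipm/ → kuugedumpigodipm.
Rule 2 (post-nasal voicing): /p/ is a voiceless stop immediately after the nasal /m/, so it voices to [b]. /kuugedumpigodipm/ → kuugedumbigodipm.
Rule 3 (stop-cluster e-epenthesis): no segment meets the environment; /kuugedumbigodipm/ is unchanged.
Rule 4 (intervocalic spirantization): /d/ is a stop between vowels /e/ and /u/, so it spirantizes to the fricative [z]. /d/ is a stop between vowels /o/ and /i/, so it spirantizes to the fricative [z]. /kuugedumbigodipm/ → kuugezumbigozipm.
Rule 5 (final cluster simplification): /m/ is the second consonant of a word-final cluster /pm/, so it deletes. /kuugezumbigozipm/ → kuugezumbigozip.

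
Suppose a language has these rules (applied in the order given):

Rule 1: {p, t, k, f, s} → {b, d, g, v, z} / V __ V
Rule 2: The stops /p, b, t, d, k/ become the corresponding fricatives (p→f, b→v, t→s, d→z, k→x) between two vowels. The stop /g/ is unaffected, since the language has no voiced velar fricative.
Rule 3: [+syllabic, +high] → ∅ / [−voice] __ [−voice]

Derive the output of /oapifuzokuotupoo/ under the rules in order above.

oavivuzoguozuvoo

Rule 1 (intervocalic voicing): /p/ is a voiceless obstruent between vowels /a/ and /i/, so it voices to [b]. /f/ is a voiceless obstruent between vowels /i/ and /u/, so it voices to [v]. /k/ is a voiceless obstruent between vowels /o/ and /u/, so it voices to [g]. /t/ is a voiceless obstruent between vowels /o/ and /u/, so it voices to [d]. /p/ is a voiceless obstruent between vowels /u/ and /o/, so it voices to [b]. /oapifuzokuotupoo/ → oabivuzoguoduboo.
Rule 2 (intervocalic spirantization): /b/ is a stop between vowels /a/ and /i/, so it spirantizes to the fricative [v]. /d/ is a stop between vowels /o/ and /u/, so it spirantizes to the fricative [z]. /b/ is a stop between vowels /u/ and /o/, so it spirantizes to the fricative [v]. /oabivuzoguoduboo/ → oavivuzoguozuvoo.
Rule 3 (high vowel syncope): no segment meets the environment; /oavivuzoguozuvoo/ is unchanged.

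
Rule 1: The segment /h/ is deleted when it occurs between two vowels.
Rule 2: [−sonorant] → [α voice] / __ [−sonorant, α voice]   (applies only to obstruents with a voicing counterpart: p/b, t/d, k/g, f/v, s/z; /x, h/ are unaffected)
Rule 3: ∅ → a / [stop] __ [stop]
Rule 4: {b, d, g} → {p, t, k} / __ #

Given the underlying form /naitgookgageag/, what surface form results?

Rule 1 (intervocalic h-deletion): no segment meets the environment; /naitgookgageag/ is unchanged.
Rule 2 (regressive voicing assimilation): /t/ precedes the voiced obstruent /g/, so it voices to [d] by assimilation. /k/ precedes the voiced obstruent /g/, so it voices to [g] by assimilation. /naitgookgageag/ → naidgooggageag.
Rule 3 (stop-cluster a-epenthesis): /d/ and /g/ form a stop–stop cluster, so [a] is inserted between them. /g/ and /g/ form a stop–stop cluster, so [a] is inserted between them. /naidgooggageag/ → naidagoogagageag.
Rule 4 (final devoicing): /g/ is a voiced stop in word-final position, so it devoices to [k]. /naidagoogagageag/ → naidagoogagageak.

naidagoogagageak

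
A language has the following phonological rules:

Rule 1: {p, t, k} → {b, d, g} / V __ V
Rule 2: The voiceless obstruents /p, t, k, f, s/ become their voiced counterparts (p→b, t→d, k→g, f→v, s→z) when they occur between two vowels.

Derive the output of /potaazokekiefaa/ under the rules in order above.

Rule 1 (intervocalic voicing): /t/ is a voiceless stop between vowels /o/ and /a/, so it voices to [d]. /k/ is a voiceless stop between vowels /o/ and /e/, so it voices to [g]. /k/ is a voiceless stop between vowels /e/ and /i/, so it voices to [g]. /potaazokekiefaa/ → podaazogegiefaa.
Rule 2 (intervocalic voicing): /f/ is a voiceless obstruent between vowels /e/ and /a/, so it voices to [v]. /podaazogegiefaa/ → podaazogegievaa.

podaazogegievaa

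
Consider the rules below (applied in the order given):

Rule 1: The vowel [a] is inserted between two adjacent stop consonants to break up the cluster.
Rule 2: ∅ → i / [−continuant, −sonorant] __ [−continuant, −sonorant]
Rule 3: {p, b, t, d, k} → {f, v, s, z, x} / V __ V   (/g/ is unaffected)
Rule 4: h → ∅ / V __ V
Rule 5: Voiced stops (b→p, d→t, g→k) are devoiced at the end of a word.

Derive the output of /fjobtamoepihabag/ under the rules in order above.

Rule 1 (stop-cluster a-epenthesis): /b/ and /t/ form a stop–stop cluster, so [a] is inserted between them. /fjobtamoepihabag/ → fjobatamoepihabag.
Rule 2 (stop-cluster i-epenthesis): no segment meets the environment; /fjobatamoepihabag/ is unchanged.
Rule 3 (intervocalic spirantization): /b/ is a stop between vowels /o/ and /a/, so it spirantizes to the fricative [v]. /t/ is a stop between vowels /a/ and /a/, so it spirantizes to the fricative [s]. /p/ is a stop between vowels /e/ and /i/, so it spirantizes to the fricative [f]. /b/ is a stop between vowels /a/ and /a/, so it spirantizes to the fricative [v]. /fjobatamoepihabag/ → fjovasamoefihavag.
Rule 4 (intervocalic h-deletion): /h/ occurs between vowels /i/ and /a/, so it deletes. /fjovasamoefihavag/ → fjovasamoefiavag.
Rule 5 (final devoicing): /g/ is a voiced stop in word-final position, so it devoices to [k]. /fjovasamoefiavag/ → fjovasamoefiavak.

fjovasamoefiavak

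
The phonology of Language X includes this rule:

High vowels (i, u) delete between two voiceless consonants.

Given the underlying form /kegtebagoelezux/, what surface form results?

No segment of /kegtebagoelezux/ meets the structural description of the rule, so the form surfaces unchanged.

kegtebagoelezux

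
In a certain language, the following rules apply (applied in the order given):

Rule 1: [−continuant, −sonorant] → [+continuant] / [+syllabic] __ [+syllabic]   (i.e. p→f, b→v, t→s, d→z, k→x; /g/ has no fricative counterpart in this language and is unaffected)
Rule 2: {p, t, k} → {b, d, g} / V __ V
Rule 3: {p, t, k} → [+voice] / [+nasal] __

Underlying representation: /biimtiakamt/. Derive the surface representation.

biimdiaxamd

Rule 1 (intervocalic spirantization): /k/ is a stop between vowels /a/ and /a/, so it spirantizes to the fricative [x]. /biimtiakamt/ → biimtiaxamt.
Rule 2 (intervocalic voicing): no segment meets the environment; /biimtiaxamt/ is unchanged.
Rule 3 (post-nasal voicing): /t/ is a voiceless stop immediately after the nasal /m/, so it voices to [d]. /t/ is a voiceless stop immediately after the nasal /m/, so it voices to [d]. /biimtiaxamt/ → biimdiaxamd.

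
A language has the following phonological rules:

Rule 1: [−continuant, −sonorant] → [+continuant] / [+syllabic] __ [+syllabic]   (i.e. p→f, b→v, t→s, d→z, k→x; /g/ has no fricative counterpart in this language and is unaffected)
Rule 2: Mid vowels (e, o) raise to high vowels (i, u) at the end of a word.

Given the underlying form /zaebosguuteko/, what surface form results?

Rule 1 (intervocalic spirantization): /b/ is a stop between vowels /e/ and /o/, so it spirantizes to the fricative [v]. /t/ is a stop between vowels /u/ and /e/, so it spirantizes to the fricative [s]. /k/ is a stop between vowels /e/ and /o/, so it spirantizes to the fricative [x]. /zaebosguuteko/ → zaevosguusexo.
Rule 2 (final vowel raising): /o/ is a mid vowel in word-final position, so it raises to [u]. /zaevosguusexo/ → zaevosguusexu.

zaevosguusexu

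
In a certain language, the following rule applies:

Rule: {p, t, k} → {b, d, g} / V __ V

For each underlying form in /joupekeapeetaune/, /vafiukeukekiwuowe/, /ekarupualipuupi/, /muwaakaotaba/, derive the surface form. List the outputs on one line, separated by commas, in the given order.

/joupekeapeetaune/: /p/ is a voiceless stop between vowels /u/ and /e/, so it voices to [b]. /k/ is a voiceless stop between vowels /e/ and /e/, so it voices to [g]. /p/ is a voiceless stop between vowels /a/ and /e/, so it voices to [b]. /t/ is a voiceless stop between vowels /e/ and /a/, so it voices to [d]. → [joubegeabeedaune].
/vafiukeukekiwuowe/: /k/ is a voiceless stop between vowels /u/ and /e/, so it voices to [g]. /k/ is a voiceless stop between vowels /u/ and /e/, so it voices to [g]. /k/ is a voiceless stop between vowels /e/ and /i/, so it voices to [g]. → [vafiugeugegiwuowe].
/ekarupualipuupi/: /k/ is a voiceless stop between vowels /e/ and /a/, so it voices to [g]. /p/ is a voiceless stop between vowels /u/ and /u/, so it voices to [b]. /p/ is a voiceless stop between vowels /i/ and /u/, so it voices to [b]. /p/ is a voiceless stop between vowels /u/ and /i/, so it voices to [b]. → [egarubualibuubi].
/muwaakaotaba/: /k/ is a voiceless stop between vowels /a/ and /a/, so it voices to [g]. /t/ is a voiceless stop between vowels /o/ and /a/, so it voices to [d]. → [muwaagaodaba].

joubegeabeedaune, vafiugeugegiwuowe, egarubualibuubi, muwaagaodaba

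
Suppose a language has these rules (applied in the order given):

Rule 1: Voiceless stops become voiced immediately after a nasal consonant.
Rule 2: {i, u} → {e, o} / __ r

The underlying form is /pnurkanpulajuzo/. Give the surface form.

pnorkanbulajuzo

Rule 1 (post-nasal voicing): /p/ is a voiceless stop immediately after the nasal /n/, so it voices to [b]. /pnurkanpulajuzo/ → pnurkanbulajuzo.
Rule 2 (pre-rhotic lowering): /u/ is a high vowel immediately before /r/, so it lowers to [o]. /pnurkanbulajuzo/ → pnorkanbulajuzo.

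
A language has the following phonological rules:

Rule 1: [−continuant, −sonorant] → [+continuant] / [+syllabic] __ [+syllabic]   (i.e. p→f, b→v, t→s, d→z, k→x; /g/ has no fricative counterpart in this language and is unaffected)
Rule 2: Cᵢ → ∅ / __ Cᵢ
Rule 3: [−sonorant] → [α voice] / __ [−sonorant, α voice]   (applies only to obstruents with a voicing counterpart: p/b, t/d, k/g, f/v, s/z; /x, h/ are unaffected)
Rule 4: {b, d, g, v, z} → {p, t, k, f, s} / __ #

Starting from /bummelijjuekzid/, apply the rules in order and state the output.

Rule 1 (intervocalic spirantization): no segment meets the environment; /bummelijjuekzid/ is unchanged.
Rule 2 (degemination): /mm/ is a geminate; the first /m/ deletes. /jj/ is a geminate; the first /j/ deletes. /bummelijjuekzid/ → bumelijuekzid.
Rule 3 (regressive voicing assimilation): /k/ precedes the voiced obstruent /z/, so it voices to [g] by assimilation. /bumelijuekzid/ → bumelijuegzid.
Rule 4 (final devoicing): /d/ is a voiced obstruent in word-final position, so it devoices to [t]. /bumelijuegzid/ → bumelijuegzit.

bumelijuegzit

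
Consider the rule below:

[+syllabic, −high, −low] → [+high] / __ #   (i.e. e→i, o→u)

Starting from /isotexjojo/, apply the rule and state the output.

isotexjoju

Scanning /isotexjojo/: /o/ at position 3 is not in the conditioning environment; /e/ at position 5 is not in the conditioning environment; /o/ at position 8 is not in the conditioning environment; /o/ is a mid vowel in word-final position, so it raises to [u].
Result: [isotexjoju].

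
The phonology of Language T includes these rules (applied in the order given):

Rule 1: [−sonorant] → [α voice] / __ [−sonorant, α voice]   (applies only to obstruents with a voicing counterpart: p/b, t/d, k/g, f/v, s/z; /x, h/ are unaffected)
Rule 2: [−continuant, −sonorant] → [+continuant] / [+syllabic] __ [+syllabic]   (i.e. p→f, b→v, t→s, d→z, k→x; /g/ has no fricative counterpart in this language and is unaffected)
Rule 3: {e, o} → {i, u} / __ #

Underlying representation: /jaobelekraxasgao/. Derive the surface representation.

Rule 1 (regressive voicing assimilation): /s/ precedes the voiced obstruent /g/, so it voices to [z] by assimilation. /jaobelekraxasgao/ → jaobelekraxazgao.
Rule 2 (intervocalic spirantization): /b/ is a stop between vowels /o/ and /e/, so it spirantizes to the fricative [v]. /jaobelekraxazgao/ → jaovelekraxazgao.
Rule 3 (final vowel raising): /o/ is a mid vowel in word-final position, so it raises to [u]. /jaovelekraxazgao/ → jaovelekraxazgau.

jaovelekraxazgau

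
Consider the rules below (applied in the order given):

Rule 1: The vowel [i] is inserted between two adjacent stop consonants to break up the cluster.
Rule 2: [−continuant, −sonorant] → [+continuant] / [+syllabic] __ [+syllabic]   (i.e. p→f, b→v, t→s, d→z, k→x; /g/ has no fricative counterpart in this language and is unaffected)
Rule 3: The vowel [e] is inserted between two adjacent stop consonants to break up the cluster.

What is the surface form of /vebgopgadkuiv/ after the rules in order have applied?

vevigofigazixuiv

Rule 1 (stop-cluster i-epenthesis): /b/ and /g/ form a stop–stop cluster, so [i] is inserted between them. /p/ and /g/ form a stop–stop cluster, so [i] is inserted between them. /d/ and /k/ form a stop–stop cluster, so [i] is inserted between them. /vebgopgadkuiv/ → vebigopigadikuiv.
Rule 2 (intervocalic spirantization): /b/ is a stop between vowels /e/ and /i/, so it spirantizes to the fricative [v]. /p/ is a stop between vowels /o/ and /i/, so it spirantizes to the fricative [f]. /d/ is a stop between vowels /a/ and /i/, so it spirantizes to the fricative [z]. /k/ is a stop between vowels /i/ and /u/, so it spirantizes to the fricative [x]. /vebigopigadikuiv/ → vevigofigazixuiv.
Rule 3 (stop-cluster e-epenthesis): no segment meets the environment; /vevigofigazixuiv/ is unchanged.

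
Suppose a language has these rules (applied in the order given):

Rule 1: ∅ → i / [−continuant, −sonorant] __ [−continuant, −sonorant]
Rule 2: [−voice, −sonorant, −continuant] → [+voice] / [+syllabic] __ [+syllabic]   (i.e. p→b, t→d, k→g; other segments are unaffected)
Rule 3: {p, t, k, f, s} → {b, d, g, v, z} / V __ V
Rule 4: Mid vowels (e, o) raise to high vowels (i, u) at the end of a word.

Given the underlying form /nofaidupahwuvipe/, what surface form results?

Rule 1 (stop-cluster i-epenthesis): no segment meets the environment; /nofaidupahwuvipe/ is unchanged.
Rule 2 (intervocalic voicing): /p/ is a voiceless stop between vowels /u/ and /a/, so it voices to [b]. /p/ is a voiceless stop between vowels /i/ and /e/, so it voices to [b]. /nofaidupahwuvipe/ → nofaidubahwuvibe.
Rule 3 (intervocalic voicing): /f/ is a voiceless obstruent between vowels /o/ and /a/, so it voices to [v]. /nofaidubahwuvibe/ → novaidubahwuvibe.
Rule 4 (final vowel raising): /e/ is a mid vowel in word-final position, so it raises to [i]. /novaidubahwuvibe/ → novaidubahwuvibi.

novaidubahwuvibi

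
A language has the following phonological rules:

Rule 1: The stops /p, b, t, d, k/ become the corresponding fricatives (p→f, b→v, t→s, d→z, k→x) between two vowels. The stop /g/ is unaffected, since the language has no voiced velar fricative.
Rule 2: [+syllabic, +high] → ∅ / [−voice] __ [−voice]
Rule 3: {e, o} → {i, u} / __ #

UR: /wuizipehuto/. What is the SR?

Rule 1 (intervocalic spirantization): /p/ is a stop between vowels /i/ and /e/, so it spirantizes to the fricative [f]. /t/ is a stop between vowels /u/ and /o/, so it spirantizes to the fricative [s]. /wuizipehuto/ → wuizifehuso.
Rule 2 (high vowel syncope): /u/ is a high vowel flanked by voiceless consonants /h/ and /s/, so it deletes. /wuizifehuso/ → wuizifehso.
Rule 3 (final vowel raising): /o/ is a mid vowel in word-final position, so it raises to [u]. /wuizifehso/ → wuizifehsu.

wuizifehsu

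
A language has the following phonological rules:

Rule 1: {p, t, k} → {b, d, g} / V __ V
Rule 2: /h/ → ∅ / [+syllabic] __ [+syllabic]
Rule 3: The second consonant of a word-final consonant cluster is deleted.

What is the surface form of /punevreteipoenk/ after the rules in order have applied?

Rule 1 (intervocalic voicing): /t/ is a voiceless stop between vowels /e/ and /e/, so it voices to [d]. /p/ is a voiceless stop between vowels /i/ and /o/, so it voices to [b]. /punevreteipoenk/ → punevredeiboenk.
Rule 2 (intervocalic h-deletion): no segment meets the environment; /punevredeiboenk/ is unchanged.
Rule 3 (final cluster simplification): /k/ is the second consonant of a word-final cluster /nk/, so it deletes. /punevredeiboenk/ → punevredeiboen.

punevredeiboen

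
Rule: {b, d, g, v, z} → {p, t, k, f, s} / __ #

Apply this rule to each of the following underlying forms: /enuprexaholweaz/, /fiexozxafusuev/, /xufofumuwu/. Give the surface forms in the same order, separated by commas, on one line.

enuprexaholweas, fiexozxafusuef, xufofumuwu

/enuprexaholweaz/: /z/ is a voiced obstruent in word-final position, so it devoices to [s]. → [enuprexaholweas].
/fiexozxafusuev/: /v/ is a voiced obstruent in word-final position, so it devoices to [f]. → [fiexozxafusuef].
/xufofumuwu/: the rule's environment is not met; surfaces unchanged as [xufofumuwu].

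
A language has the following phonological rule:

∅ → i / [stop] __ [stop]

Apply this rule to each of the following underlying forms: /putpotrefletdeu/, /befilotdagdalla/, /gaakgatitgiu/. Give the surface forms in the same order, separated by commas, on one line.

putipotrefletideu, befilotidagidalla, gaakigatitigiu

/putpotrefletdeu/: /t/ and /p/ form a stop–stop cluster, so [i] is inserted between them. /t/ and /d/ form a stop–stop cluster, so [i] is inserted between them. → [putipotrefletideu].
/befilotdagdalla/: /t/ and /d/ form a stop–stop cluster, so [i] is inserted between them. /g/ and /d/ form a stop–stop cluster, so [i] is inserted between them. → [befilotidagidalla].
/gaakgatitgiu/: /k/ and /g/ form a stop–stop cluster, so [i] is inserted between them. /t/ and /g/ form a stop–stop cluster, so [i] is inserted between them. → [gaakigatitigiu].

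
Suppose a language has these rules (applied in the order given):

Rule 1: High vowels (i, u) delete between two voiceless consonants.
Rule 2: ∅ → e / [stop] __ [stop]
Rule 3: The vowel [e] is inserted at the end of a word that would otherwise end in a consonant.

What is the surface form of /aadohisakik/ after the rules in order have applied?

Rule 1 (high vowel syncope): /i/ is a high vowel flanked by voiceless consonants /h/ and /s/, so it deletes. /i/ is a high vowel flanked by voiceless consonants /k/ and /k/, so it deletes. /aadohisakik/ → aadohsakk.
Rule 2 (stop-cluster e-epenthesis): /k/ and /k/ form a stop–stop cluster, so [e] is inserted between them. /aadohsakk/ → aadohsakek.
Rule 3 (final e-epenthesis): the form ends in the consonant /k/, so [e] is inserted word-finally. /aadohsakek/ → aadohsakeke.

aadohsakeke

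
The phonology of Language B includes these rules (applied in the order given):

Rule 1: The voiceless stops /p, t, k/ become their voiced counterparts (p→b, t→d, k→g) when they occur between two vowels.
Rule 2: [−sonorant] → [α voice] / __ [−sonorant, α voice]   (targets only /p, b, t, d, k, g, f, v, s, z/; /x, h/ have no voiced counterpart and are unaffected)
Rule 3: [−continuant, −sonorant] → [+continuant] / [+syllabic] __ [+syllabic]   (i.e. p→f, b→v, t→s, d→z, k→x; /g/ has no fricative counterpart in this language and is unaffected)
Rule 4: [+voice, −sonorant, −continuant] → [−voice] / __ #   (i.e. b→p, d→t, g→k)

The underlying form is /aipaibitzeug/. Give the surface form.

aivaividzeuk

Rule 1 (intervocalic voicing): /p/ is a voiceless stop between vowels /i/ and /a/, so it voices to [b]. /aipaibitzeug/ → aibaibitzeug.
Rule 2 (regressive voicing assimilation): /t/ precedes the voiced obstruent /z/, so it voices to [d] by assimilation. /aibaibitzeug/ → aibaibidzeug.
Rule 3 (intervocalic spirantization): /b/ is a stop between vowels /i/ and /a/, so it spirantizes to the fricative [v]. /b/ is a stop between vowels /i/ and /i/, so it spirantizes to the fricative [v]. /aibaibidzeug/ → aivaividzeug.
Rule 4 (final devoicing): /g/ is a voiced stop in word-final position, so it devoices to [k]. /aivaividzeug/ → aivaividzeuk.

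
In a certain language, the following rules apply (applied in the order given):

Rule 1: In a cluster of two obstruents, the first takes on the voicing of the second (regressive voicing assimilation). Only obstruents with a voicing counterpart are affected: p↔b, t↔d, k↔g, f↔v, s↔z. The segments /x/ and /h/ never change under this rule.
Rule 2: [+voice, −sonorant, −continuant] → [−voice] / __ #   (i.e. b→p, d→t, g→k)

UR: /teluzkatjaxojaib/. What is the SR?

Rule 1 (regressive voicing assimilation): /z/ precedes the voiceless obstruent /k/, so it devoices to [s] by assimilation. /teluzkatjaxojaib/ → teluskatjaxojaib.
Rule 2 (final devoicing): /b/ is a voiced stop in word-final position, so it devoices to [p]. /teluskatjaxojaib/ → teluskatjaxojaip.

teluskatjaxojaip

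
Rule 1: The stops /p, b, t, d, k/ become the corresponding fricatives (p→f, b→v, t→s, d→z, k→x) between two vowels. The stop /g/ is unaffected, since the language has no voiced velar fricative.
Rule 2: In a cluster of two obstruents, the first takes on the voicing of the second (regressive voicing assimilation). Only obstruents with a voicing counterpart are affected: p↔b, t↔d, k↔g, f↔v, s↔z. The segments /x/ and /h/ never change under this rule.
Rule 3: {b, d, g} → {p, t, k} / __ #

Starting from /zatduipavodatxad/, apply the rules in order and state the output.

zadduifavozatxat

Rule 1 (intervocalic spirantization): /p/ is a stop between vowels /i/ and /a/, so it spirantizes to the fricative [f]. /d/ is a stop between vowels /o/ and /a/, so it spirantizes to the fricative [z]. /zatduipavodatxad/ → zatduifavozatxad.
Rule 2 (regressive voicing assimilation): /t/ precedes the voiced obstruent /d/, so it voices to [d] by assimilation. /zatduifavozatxad/ → zadduifavozatxad.
Rule 3 (final devoicing): /d/ is a voiced stop in word-final position, so it devoices to [t]. /zadduifavozatxad/ → zadduifavozatxat.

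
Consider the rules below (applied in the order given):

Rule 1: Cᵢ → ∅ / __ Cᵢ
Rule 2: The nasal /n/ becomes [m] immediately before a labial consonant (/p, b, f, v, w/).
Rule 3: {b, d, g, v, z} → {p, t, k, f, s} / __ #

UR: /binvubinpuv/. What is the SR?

bimvubimpuf

Rule 1 (degemination): no segment meets the environment; /binvubinpuv/ is unchanged.
Rule 2 (nasal place assimilation): /n/ precedes the labial consonant /v/, so it assimilates in place to [m]. /n/ precedes the labial consonant /p/, so it assimilates in place to [m]. /binvubinpuv/ → bimvubimpuv.
Rule 3 (final devoicing): /v/ is a voiced obstruent in word-final position, so it devoices to [f]. /bimvubimpuv/ → bimvubimpuf.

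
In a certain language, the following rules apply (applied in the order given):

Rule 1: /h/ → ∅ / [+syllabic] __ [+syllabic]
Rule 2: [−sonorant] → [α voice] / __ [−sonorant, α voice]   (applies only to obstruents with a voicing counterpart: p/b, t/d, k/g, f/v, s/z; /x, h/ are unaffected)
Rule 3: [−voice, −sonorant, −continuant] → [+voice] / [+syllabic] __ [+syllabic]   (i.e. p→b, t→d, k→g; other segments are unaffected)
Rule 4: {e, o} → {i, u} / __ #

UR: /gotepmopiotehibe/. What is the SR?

godepmobiodeibi

Rule 1 (intervocalic h-deletion): /h/ occurs between vowels /e/ and /i/, so it deletes. /gotepmopiotehibe/ → gotepmopioteibe.
Rule 2 (regressive voicing assimilation): no segment meets the environment; /gotepmopioteibe/ is unchanged.
Rule 3 (intervocalic voicing): /t/ is a voiceless stop between vowels /o/ and /e/, so it voices to [d]. /p/ is a voiceless stop between vowels /o/ and /i/, so it voices to [b]. /t/ is a voiceless stop between vowels /o/ and /e/, so it voices to [d]. /gotepmopioteibe/ → godepmobiodeibe.
Rule 4 (final vowel raising): /e/ is a mid vowel in word-final position, so it raises to [i]. /godepmobiodeibe/ → godepmobiodeibi.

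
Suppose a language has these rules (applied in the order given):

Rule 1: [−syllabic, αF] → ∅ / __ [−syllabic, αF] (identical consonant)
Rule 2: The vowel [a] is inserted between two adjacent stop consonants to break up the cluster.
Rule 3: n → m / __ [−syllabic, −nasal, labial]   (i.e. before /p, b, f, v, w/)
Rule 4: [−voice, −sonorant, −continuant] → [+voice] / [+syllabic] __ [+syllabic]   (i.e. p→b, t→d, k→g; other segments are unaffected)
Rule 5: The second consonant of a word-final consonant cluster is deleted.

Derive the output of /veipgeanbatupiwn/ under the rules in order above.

Rule 1 (degemination): no segment meets the environment; /veipgeanbatupiwn/ is unchanged.
Rule 2 (stop-cluster a-epenthesis): /p/ and /g/ form a stop–stop cluster, so [a] is inserted between them. /veipgeanbatupiwn/ → veipageanbatupiwn.
Rule 3 (nasal place assimilation): /n/ precedes the labial consonant /b/, so it assimilates in place to [m]. /veipageanbatupiwn/ → veipageambatupiwn.
Rule 4 (intervocalic voicing): /p/ is a voiceless stop between vowels /i/ and /a/, so it voices to [b]. /t/ is a voiceless stop between vowels /a/ and /u/, so it voices to [d]. /p/ is a voiceless stop between vowels /u/ and /i/, so it voices to [b]. /veipageambatupiwn/ → veibageambadubiwn.
Rule 5 (final cluster simplification): /n/ is the second consonant of a word-final cluster /wn/, so it deletes. /veibageambadubiwn/ → veibageambadubiw.

veibageambadubiw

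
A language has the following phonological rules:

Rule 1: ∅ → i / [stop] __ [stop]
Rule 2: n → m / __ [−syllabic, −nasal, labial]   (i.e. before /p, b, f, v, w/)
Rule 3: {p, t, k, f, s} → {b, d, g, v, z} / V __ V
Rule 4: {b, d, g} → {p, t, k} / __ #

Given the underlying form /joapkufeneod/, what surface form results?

joabiguveneot

Rule 1 (stop-cluster i-epenthesis): /p/ and /k/ form a stop–stop cluster, so [i] is inserted between them. /joapkufeneod/ → joapikufeneod.
Rule 2 (nasal place assimilation): no segment meets the environment; /joapikufeneod/ is unchanged.
Rule 3 (intervocalic voicing): /p/ is a voiceless obstruent between vowels /a/ and /i/, so it voices to [b]. /k/ is a voiceless obstruent between vowels /i/ and /u/, so it voices to [g]. /f/ is a voiceless obstruent between vowels /u/ and /e/, so it voices to [v]. /joapikufeneod/ → joabiguveneod.
Rule 4 (final devoicing): /d/ is a voiced stop in word-final position, so it devoices to [t]. /joabiguveneod/ → joabiguveneot.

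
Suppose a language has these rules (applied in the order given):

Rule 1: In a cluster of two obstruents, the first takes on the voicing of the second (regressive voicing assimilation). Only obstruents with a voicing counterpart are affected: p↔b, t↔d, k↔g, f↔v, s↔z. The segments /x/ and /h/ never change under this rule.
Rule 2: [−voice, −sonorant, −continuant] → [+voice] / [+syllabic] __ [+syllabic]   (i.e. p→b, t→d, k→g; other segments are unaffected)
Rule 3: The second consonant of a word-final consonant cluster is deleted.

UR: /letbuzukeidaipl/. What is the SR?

Rule 1 (regressive voicing assimilation): /t/ precedes the voiced obstruent /b/, so it voices to [d] by assimilation. /letbuzukeidaipl/ → ledbuzukeidaipl.
Rule 2 (intervocalic voicing): /k/ is a voiceless stop between vowels /u/ and /e/, so it voices to [g]. /ledbuzukeidaipl/ → ledbuzugeidaipl.
Rule 3 (final cluster simplification): /l/ is the second consonant of a word-final cluster /pl/, so it deletes. /ledbuzugeidaipl/ → ledbuzugeidaip.

ledbuzugeidaip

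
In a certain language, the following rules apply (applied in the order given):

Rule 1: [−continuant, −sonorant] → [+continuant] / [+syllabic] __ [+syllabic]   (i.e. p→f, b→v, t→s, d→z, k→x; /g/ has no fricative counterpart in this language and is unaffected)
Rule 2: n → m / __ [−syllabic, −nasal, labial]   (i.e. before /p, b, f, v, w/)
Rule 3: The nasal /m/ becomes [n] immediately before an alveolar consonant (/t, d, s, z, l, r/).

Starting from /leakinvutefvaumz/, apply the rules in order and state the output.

Rule 1 (intervocalic spirantization): /k/ is a stop between vowels /a/ and /i/, so it spirantizes to the fricative [x]. /t/ is a stop between vowels /u/ and /e/, so it spirantizes to the fricative [s]. /leakinvutefvaumz/ → leaxinvusefvaumz.
Rule 2 (nasal place assimilation): /n/ precedes the labial consonant /v/, so it assimilates in place to [m]. /leaxinvusefvaumz/ → leaximvusefvaumz.
Rule 3 (nasal place assimilation): /m/ precedes the alveolar consonant /z/, so it assimilates in place to [n]. /leaximvusefvaumz/ → leaximvusefvaunz.

leaximvusefvaunz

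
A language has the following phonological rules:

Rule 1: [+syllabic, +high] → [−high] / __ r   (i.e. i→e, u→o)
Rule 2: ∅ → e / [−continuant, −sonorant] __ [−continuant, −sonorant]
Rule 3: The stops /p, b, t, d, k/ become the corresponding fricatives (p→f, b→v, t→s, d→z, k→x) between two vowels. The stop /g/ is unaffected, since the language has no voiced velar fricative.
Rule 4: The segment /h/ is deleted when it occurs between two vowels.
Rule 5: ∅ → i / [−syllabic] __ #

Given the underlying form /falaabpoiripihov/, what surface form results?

Rule 1 (pre-rhotic lowering): /i/ is a high vowel immediately before /r/, so it lowers to [e]. /falaabpoiripihov/ → falaabpoeripihov.
Rule 2 (stop-cluster e-epenthesis): /b/ and /p/ form a stop–stop cluster, so [e] is inserted between them. /falaabpoeripihov/ → falaabepoeripihov.
Rule 3 (intervocalic spirantization): /b/ is a stop between vowels /a/ and /e/, so it spirantizes to the fricative [v]. /p/ is a stop between vowels /e/ and /o/, so it spirantizes to the fricative [f]. /p/ is a stop between vowels /i/ and /i/, so it spirantizes to the fricative [f]. /falaabepoeripihov/ → falaavefoerifihov.
Rule 4 (intervocalic h-deletion): /h/ occurs between vowels /i/ and /o/, so it deletes. /falaavefoerifihov/ → falaavefoerifiov.
Rule 5 (final i-epenthesis): the form ends in the consonant /v/, so [i] is inserted word-finally. /falaavefoerifiov/ → falaavefoerifiovi.

falaavefoerifiovi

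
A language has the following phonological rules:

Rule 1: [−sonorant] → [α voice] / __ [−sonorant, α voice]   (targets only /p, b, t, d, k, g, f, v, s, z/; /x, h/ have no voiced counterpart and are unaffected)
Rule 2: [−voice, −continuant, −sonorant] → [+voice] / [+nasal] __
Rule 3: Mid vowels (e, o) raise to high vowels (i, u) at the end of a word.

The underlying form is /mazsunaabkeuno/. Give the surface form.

massunaapkeunu

Rule 1 (regressive voicing assimilation): /z/ precedes the voiceless obstruent /s/, so it devoices to [s] by assimilation. /b/ precedes the voiceless obstruent /k/, so it devoices to [p] by assimilation. /mazsunaabkeuno/ → massunaapkeuno.
Rule 2 (post-nasal voicing): no segment meets the environment; /massunaapkeuno/ is unchanged.
Rule 3 (final vowel raising): /o/ is a mid vowel in word-final position, so it raises to [u]. /massunaapkeuno/ → massunaapkeunu.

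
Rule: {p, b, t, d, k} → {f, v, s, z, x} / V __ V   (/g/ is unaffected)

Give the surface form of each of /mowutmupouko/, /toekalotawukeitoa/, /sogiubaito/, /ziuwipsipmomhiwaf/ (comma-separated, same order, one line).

mowutmufouxo, toexalosawuxeisoa, sogiuvaiso, ziuwipsipmomhiwaf

/mowutmupouko/: /p/ is a stop between vowels /u/ and /o/, so it spirantizes to the fricative [f]. /k/ is a stop between vowels /u/ and /o/, so it spirantizes to the fricative [x]. → [mowutmufouxo].
/toekalotawukeitoa/: /k/ is a stop between vowels /e/ and /a/, so it spirantizes to the fricative [x]. /t/ is a stop between vowels /o/ and /a/, so it spirantizes to the fricative [s]. /k/ is a stop between vowels /u/ and /e/, so it spirantizes to the fricative [x]. /t/ is a stop between vowels /i/ and /o/, so it spirantizes to the fricative [s]. → [toexalosawuxeisoa].
/sogiubaito/: /b/ is a stop between vowels /u/ and /a/, so it spirantizes to the fricative [v]. /t/ is a stop between vowels /i/ and /o/, so it spirantizes to the fricative [s]. → [sogiuvaiso].
/ziuwipsipmomhiwaf/: the rule's environment is not met; surfaces unchanged as [ziuwipsipmomhiwaf].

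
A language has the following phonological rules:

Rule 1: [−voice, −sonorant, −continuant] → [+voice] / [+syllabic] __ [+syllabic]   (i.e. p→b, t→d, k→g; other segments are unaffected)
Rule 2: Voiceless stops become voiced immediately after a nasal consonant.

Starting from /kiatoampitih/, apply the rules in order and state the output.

kiadoambidih

Rule 1 (intervocalic voicing): /t/ is a voiceless stop between vowels /a/ and /o/, so it voices to [d]. /t/ is a voiceless stop between vowels /i/ and /i/, so it voices to [d]. /kiatoampitih/ → kiadoampidih.
Rule 2 (post-nasal voicing): /p/ is a voiceless stop immediately after the nasal /m/, so it voices to [b]. /kiadoampidih/ → kiadoambidih.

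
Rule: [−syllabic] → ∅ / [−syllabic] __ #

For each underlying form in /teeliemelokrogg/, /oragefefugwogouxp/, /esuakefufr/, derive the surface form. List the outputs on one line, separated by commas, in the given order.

/teeliemelokrogg/: /g/ is the second consonant of a word-final cluster /gg/, so it deletes. → [teeliemelokrog].
/oragefefugwogouxp/: /p/ is the second consonant of a word-final cluster /xp/, so it deletes. → [oragefefugwogoux].
/esuakefufr/: /r/ is the second consonant of a word-final cluster /fr/, so it deletes. → [esuakefuf].

teeliemelokrog, oragefefugwogoux, esuakefuf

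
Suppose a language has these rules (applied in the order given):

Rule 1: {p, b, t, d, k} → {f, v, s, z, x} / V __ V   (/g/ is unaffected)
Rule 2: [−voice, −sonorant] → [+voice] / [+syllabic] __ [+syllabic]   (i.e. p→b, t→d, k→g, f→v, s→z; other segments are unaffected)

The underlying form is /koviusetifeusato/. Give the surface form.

koviuzeziveuzazo

Rule 1 (intervocalic spirantization): /t/ is a stop between vowels /e/ and /i/, so it spirantizes to the fricative [s]. /t/ is a stop between vowels /a/ and /o/, so it spirantizes to the fricative [s]. /koviusetifeusato/ → koviusesifeusaso.
Rule 2 (intervocalic voicing): /s/ is a voiceless obstruent between vowels /u/ and /e/, so it voices to [z]. /s/ is a voiceless obstruent between vowels /e/ and /i/, so it voices to [z]. /f/ is a voiceless obstruent between vowels /i/ and /e/, so it voices to [v]. /s/ is a voiceless obstruent between vowels /u/ and /a/, so it voices to [z]. /s/ is a voiceless obstruent between vowels /a/ and /o/, so it voices to [z]. /koviusesifeusaso/ → koviuzeziveuzazo.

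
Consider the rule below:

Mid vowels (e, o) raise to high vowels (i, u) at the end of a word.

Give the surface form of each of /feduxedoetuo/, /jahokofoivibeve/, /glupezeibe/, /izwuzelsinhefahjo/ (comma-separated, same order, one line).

feduxedoetuu, jahokofoivibevi, glupezeibi, izwuzelsinhefahju

/feduxedoetuo/: /o/ is a mid vowel in word-final position, so it raises to [u]. → [feduxedoetuu].
/jahokofoivibeve/: /e/ is a mid vowel in word-final position, so it raises to [i]. → [jahokofoivibevi].
/glupezeibe/: /e/ is a mid vowel in word-final position, so it raises to [i]. → [glupezeibi].
/izwuzelsinhefahjo/: /o/ is a mid vowel in word-final position, so it raises to [u]. → [izwuzelsinhefahju].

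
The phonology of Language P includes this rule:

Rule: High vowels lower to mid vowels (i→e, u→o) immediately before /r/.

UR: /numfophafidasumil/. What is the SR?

numfophafidasumil

No segment of /numfophafidasumil/ meets the structural description of the rule, so the form surfaces unchanged.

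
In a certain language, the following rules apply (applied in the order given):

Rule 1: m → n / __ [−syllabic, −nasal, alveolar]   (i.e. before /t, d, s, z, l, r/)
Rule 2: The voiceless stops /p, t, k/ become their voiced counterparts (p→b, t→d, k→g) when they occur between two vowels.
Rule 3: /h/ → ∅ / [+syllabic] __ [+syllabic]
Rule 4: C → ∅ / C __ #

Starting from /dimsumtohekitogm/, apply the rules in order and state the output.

dinsuntoegidog

Rule 1 (nasal place assimilation): /m/ precedes the alveolar consonant /s/, so it assimilates in place to [n]. /m/ precedes the alveolar consonant /t/, so it assimilates in place to [n]. /dimsumtohekitogm/ → dinsuntohekitogm.
Rule 2 (intervocalic voicing): /k/ is a voiceless stop between vowels /e/ and /i/, so it voices to [g]. /t/ is a voiceless stop between vowels /i/ and /o/, so it voices to [d]. /dinsuntohekitogm/ → dinsuntohegidogm.
Rule 3 (intervocalic h-deletion): /h/ occurs between vowels /o/ and /e/, so it deletes. /dinsuntohegidogm/ → dinsuntoegidogm.
Rule 4 (final cluster simplification): /m/ is the second consonant of a word-final cluster /gm/, so it deletes. /dinsuntoegidogm/ → dinsuntoegidog.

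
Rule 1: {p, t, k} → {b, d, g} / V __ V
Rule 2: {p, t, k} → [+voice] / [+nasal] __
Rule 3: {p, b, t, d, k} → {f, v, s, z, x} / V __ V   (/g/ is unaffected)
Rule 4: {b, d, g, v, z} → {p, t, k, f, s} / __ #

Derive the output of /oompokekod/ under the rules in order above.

oombogegot

Rule 1 (intervocalic voicing): /k/ is a voiceless stop between vowels /o/ and /e/, so it voices to [g]. /k/ is a voiceless stop between vowels /e/ and /o/, so it voices to [g]. /oompokekod/ → oompogegod.
Rule 2 (post-nasal voicing): /p/ is a voiceless stop immediately after the nasal /m/, so it voices to [b]. /oompogegod/ → oombogegod.
Rule 3 (intervocalic spirantization): no segment meets the environment; /oombogegod/ is unchanged.
Rule 4 (final devoicing): /d/ is a voiced obstruent in word-final position, so it devoices to [t]. /oombogegod/ → oombogegot.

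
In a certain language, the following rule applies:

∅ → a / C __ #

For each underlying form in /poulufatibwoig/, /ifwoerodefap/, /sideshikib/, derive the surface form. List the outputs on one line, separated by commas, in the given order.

/poulufatibwoig/: the form ends in the consonant /g/, so [a] is inserted word-finally. → [poulufatibwoiga].
/ifwoerodefap/: the form ends in the consonant /p/, so [a] is inserted word-finally. → [ifwoerodefapa].
/sideshikib/: the form ends in the consonant /b/, so [a] is inserted word-finally. → [sideshikiba].

poulufatibwoiga, ifwoerodefapa, sideshikiba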